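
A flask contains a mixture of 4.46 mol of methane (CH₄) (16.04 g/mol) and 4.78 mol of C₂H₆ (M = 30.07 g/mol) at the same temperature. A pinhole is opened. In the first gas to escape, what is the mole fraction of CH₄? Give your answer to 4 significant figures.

0.5609

Effusion rate of each component ∝ n_i/√M_i (partial pressure × 1/√M).
x_CH₄(eff) = (n_CH₄/√M_CH₄) / (n_CH₄/√M_CH₄ + n_C₂H₆/√M_C₂H₆)
= (4.46/√16.04) / (4.46/√16.04 + 4.78/√30.07) = 1.114/(1.114 + 0.8717) = 0.5609.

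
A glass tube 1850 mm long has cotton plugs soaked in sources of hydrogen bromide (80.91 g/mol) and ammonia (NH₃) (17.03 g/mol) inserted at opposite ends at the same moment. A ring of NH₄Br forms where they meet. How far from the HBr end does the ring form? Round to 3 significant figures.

Distances travelled in equal time are proportional to diffusion rates, so d_HBr/d_NH₃ = √(M_NH₃/M_HBr) = √(17.03/80.91) = 0.4588.
With d_HBr + d_NH₃ = 1850 mm, d_NH₃ = 1850/(1 + 0.4588) = 1268 mm.
d_HBr = 1850 − 1268 = 582 mm.

582 mm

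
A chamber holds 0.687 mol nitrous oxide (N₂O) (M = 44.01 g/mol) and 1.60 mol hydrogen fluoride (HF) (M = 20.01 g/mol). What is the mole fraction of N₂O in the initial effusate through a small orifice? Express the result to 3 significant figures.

0.225

Rate_i ∝ x_i/√M_i (Graham's law weighted by mole fraction), so the effusate composition follows n_i/√M_i.
x_N₂O(eff) = (n_N₂O/√M_N₂O) / (n_N₂O/√M_N₂O + n_HF/√M_HF)
= (0.687/√44.01) / (0.687/√44.01 + 1.60/√20.01) = 0.1036/(0.1036 + 0.3577) = 0.225.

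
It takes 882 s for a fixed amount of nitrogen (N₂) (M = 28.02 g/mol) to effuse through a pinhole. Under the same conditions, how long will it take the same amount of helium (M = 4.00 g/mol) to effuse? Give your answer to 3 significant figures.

Graham's law gives t_He/t_N₂ = √(M_He/M_N₂) = √(4.00/28.02) = √0.1428 = 0.3778.
So the time for He is 882 × 0.3778 = 333 s.

333 s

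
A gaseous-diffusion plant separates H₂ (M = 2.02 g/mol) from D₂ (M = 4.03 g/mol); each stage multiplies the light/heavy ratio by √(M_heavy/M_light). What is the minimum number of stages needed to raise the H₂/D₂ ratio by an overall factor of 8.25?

7

With α = √(4.03/2.02) per stage, ln α = ½ ln(1.99505) = 0.3453.
Need α^N ≥ 8.25 ⇒ N ≥ ln(8.25) / ln α = 2.110 / 0.3453 = 6.11.
Rounding up, N = 7 stages.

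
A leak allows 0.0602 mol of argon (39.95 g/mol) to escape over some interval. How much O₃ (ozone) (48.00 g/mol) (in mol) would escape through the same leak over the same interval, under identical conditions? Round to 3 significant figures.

From Graham's law, rate_O₃/rate_Ar = √(M_Ar/M_O₃) = √(39.95/48.00) = √0.8323 = 0.9123.
So the amount for O₃ is 0.0602 × 0.9123 = 0.0549 mol.

0.0549 mol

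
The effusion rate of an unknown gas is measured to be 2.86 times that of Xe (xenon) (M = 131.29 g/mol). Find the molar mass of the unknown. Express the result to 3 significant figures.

By Graham's law, rate_X/rate_Xe = √(M_Xe/M_X).
2.86 = √(131.29/M_X)
M_X = 131.29 / 2.86² = 131.29 / 8.180 = 16.1 g/mol

16.1 g/mol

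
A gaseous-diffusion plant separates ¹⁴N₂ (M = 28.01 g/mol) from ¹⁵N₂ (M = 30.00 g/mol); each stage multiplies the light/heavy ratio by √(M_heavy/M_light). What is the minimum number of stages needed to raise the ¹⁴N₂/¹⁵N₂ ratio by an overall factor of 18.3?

85

Single-stage factor α = √(30.00/28.01), so ln α = ½ ln(1.07105) = 0.03432.
Need α^N ≥ 18.3 ⇒ N ≥ ln(18.3) / ln α = 2.907 / 0.03432 = 84.71.
Minimum whole number of stages: N = 85.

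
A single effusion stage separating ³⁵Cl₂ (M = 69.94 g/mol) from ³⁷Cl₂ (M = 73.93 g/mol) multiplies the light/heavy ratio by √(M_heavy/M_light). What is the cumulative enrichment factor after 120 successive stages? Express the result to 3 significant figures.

Each stage multiplies the ratio by α = √(73.93/69.94), so after 120 stages the overall factor is α^120 = (73.93/69.94)^(120/2).
= 1.05705^60 = 27.9.

27.9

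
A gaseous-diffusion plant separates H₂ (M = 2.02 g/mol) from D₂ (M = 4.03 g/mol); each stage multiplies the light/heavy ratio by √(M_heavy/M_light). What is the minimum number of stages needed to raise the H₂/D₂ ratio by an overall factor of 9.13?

Single-stage factor α = √(4.03/2.02), so ln α = ½ ln(1.99505) = 0.3453.
Need α^N ≥ 9.13 ⇒ N ≥ ln(9.13) / ln α = 2.212 / 0.3453 = 6.40.
Rounding up, N = 7 stages.

7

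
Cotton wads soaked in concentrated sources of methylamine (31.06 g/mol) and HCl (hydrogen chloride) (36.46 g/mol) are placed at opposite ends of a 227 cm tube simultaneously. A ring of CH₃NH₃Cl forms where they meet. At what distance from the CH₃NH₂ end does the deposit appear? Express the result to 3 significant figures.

118 cm

Graham's law gives d_CH₃NH₂/d_HCl = rate_CH₃NH₂/rate_HCl = √(M_HCl/M_CH₃NH₂) = √(36.46/31.06) = 1.083.
With d_CH₃NH₂ + d_HCl = 227 cm, d_HCl = 227/(1 + 1.083) = 109.0 cm.
d_CH₃NH₂ = 227 − 109.0 = 118 cm.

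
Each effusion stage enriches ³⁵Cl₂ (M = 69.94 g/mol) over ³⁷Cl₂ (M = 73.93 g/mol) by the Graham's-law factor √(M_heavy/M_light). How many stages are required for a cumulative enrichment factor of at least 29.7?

Single-stage factor α = √(73.93/69.94), so ln α = ½ ln(1.05705) = 0.02774.
Need α^N ≥ 29.7 ⇒ N ≥ ln(29.7) / ln α = 3.391 / 0.02774 = 122.25.
Rounding up, N = 123 stages.

123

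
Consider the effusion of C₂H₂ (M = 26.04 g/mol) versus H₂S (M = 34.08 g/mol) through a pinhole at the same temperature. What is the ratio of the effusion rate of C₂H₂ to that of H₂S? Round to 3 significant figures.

Since effusion rate ∝ 1/√M, rate_C₂H₂/rate_H₂S = √(M_H₂S/M_C₂H₂) = √(34.08/26.04) = √1.309 = 1.14.

1.14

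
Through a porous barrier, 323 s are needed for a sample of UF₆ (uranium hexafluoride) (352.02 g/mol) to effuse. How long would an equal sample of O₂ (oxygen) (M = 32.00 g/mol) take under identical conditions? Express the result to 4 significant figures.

By Graham's law, t_O₂/t_UF₆ = √(M_O₂/M_UF₆) = √(32.00/352.02) = √0.09090 = 0.3015.
So the time for O₂ is 323 × 0.3015 = 97.39 s.

97.39 s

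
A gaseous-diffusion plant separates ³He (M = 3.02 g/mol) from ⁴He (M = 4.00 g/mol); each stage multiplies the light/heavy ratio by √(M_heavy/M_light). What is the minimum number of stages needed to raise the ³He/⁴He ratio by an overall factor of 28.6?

24

Per stage α = (4.00/3.02)^(1/2) = 1.32450^0.5, giving ln α = 0.1405.
Need α^N ≥ 28.6 ⇒ N ≥ ln(28.6) / ln α = 3.353 / 0.1405 = 23.86.
Minimum whole number of stages: N = 24.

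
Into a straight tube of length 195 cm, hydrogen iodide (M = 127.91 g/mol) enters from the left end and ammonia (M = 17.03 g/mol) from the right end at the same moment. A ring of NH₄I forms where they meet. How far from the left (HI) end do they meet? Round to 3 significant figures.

In equal time, each gas travels a distance ∝ its rate ∝ 1/√M, so d_HI/d_NH₃ = √(M_NH₃/M_HI) = √(17.03/127.91) = 0.3649.
With d_HI + d_NH₃ = 195 cm, d_NH₃ = 195/(1 + 0.3649) = 142.9 cm.
d_HI = 195 − 142.9 = 52.1 cm.

52.1 cm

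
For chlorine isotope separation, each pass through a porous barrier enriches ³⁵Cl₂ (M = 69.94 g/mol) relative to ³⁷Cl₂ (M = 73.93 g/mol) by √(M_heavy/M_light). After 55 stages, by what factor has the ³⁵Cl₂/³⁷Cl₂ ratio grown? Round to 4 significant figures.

4.598

The single-stage factor is √(M_heavy/M_light), so 55 stages give [√(73.93/69.94)]^55 = (73.93/69.94)^(55/2).
= 1.05705^(55/2) = 4.598.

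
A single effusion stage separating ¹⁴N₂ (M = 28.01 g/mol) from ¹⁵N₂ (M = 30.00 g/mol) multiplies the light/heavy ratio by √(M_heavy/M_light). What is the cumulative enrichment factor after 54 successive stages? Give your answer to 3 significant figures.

Each stage multiplies the ratio by α = √(30.00/28.01), so after 54 stages the overall factor is α^54 = (30.00/28.01)^(54/2).
= 1.07105^27 = 6.38.

6.38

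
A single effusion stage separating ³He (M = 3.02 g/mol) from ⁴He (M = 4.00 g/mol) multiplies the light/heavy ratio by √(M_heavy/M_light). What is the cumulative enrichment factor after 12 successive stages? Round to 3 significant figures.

The single-stage factor is √(M_heavy/M_light), so 12 stages give [√(4.00/3.02)]^12 = (4.00/3.02)^(12/2).
= 1.32450^6 = 5.40.

5.40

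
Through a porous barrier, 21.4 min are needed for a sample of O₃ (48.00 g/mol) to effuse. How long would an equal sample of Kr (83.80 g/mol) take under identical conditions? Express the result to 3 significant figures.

28.3 min

From Graham's law, t_Kr/t_O₃ = √(M_Kr/M_O₃) = √(83.80/48.00) = √1.746 = 1.321.
So the time for Kr is 21.4 × 1.321 = 28.3 min.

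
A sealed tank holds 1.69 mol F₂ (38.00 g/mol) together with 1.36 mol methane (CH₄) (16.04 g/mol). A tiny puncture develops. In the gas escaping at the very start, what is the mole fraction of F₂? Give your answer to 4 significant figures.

0.4467

Effusion rate of each component ∝ n_i/√M_i (partial pressure × 1/√M).
So x_F₂ in the escaping gas = (n_F₂/√M_F₂) / Σ(n_i/√M_i)
= (1.69/√38.00) / (1.69/√38.00 + 1.36/√16.04) = 0.2742/(0.2742 + 0.3396) = 0.4467.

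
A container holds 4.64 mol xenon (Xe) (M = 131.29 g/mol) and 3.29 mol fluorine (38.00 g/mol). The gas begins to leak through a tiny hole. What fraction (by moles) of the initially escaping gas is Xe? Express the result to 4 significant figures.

Each component's effusion rate ∝ (its partial pressure)·(1/√M) ∝ n_i/√M_i.
So x_Xe in the escaping gas = (n_Xe/√M_Xe) / Σ(n_i/√M_i)
= (4.64/√131.29) / (4.64/√131.29 + 3.29/√38.00) = 0.4050/(0.4050 + 0.5337) = 0.4314.

0.4314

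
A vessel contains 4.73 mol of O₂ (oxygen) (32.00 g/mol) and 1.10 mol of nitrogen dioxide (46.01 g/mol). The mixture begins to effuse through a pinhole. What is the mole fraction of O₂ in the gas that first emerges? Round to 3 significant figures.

The effusion rate of species i is ∝ p_i/√M_i ∝ n_i/√M_i.
x_O₂(eff) = (n_O₂/√M_O₂) / (n_O₂/√M_O₂ + n_NO₂/√M_NO₂)
= (4.73/√32.00) / (4.73/√32.00 + 1.10/√46.01) = 0.8362/(0.8362 + 0.1622) = 0.838.

0.838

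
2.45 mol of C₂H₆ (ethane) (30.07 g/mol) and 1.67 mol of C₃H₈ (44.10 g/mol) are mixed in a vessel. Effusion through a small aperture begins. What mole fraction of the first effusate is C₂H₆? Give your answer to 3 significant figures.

0.640

Effusion rate of each component ∝ n_i/√M_i (partial pressure × 1/√M).
Mole fraction of C₂H₆ in the effusate = (n_C₂H₆/√M_C₂H₆) / (n_C₂H₆/√M_C₂H₆ + n_C₃H₈/√M_C₃H₈)
= (2.45/√30.07) / (2.45/√30.07 + 1.67/√44.10) = 0.4468/(0.4468 + 0.2515) = 0.640.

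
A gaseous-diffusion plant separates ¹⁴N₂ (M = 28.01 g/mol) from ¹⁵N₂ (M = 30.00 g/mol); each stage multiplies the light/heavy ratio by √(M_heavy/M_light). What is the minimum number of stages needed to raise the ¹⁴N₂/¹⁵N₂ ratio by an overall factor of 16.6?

Per stage α = (30.00/28.01)^(1/2) = 1.07105^0.5, giving ln α = 0.03432.
Need α^N ≥ 16.6 ⇒ N ≥ ln(16.6) / ln α = 2.809 / 0.03432 = 81.86.
So at least 82 stages are needed.

82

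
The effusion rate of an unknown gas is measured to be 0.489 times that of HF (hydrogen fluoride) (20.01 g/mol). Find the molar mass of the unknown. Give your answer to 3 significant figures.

83.7 g/mol

Since effusion rate ∝ 1/√M, rate_X/rate_HF = √(M_HF/M_X).
0.489 = √(20.01/M_X)
M_X = 20.01 / 0.489² = 20.01 / 0.2391 = 83.7 g/mol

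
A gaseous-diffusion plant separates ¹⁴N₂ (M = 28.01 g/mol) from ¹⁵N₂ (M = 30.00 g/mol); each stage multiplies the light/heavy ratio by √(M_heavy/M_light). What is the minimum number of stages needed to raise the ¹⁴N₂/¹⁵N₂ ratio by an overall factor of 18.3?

85

With α = √(30.00/28.01) per stage, ln α = ½ ln(1.07105) = 0.03432.
Need α^N ≥ 18.3 ⇒ N ≥ ln(18.3) / ln α = 2.907 / 0.03432 = 84.71.
So at least 85 stages are needed.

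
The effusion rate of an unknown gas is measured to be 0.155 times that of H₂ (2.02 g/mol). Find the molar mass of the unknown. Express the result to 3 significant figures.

84.1 g/mol

From Graham's law, rate_X/rate_H₂ = √(M_H₂/M_X).
0.155 = √(2.02/M_X)
M_X = 2.02 / 0.155² = 2.02 / 0.02403 = 84.1 g/mol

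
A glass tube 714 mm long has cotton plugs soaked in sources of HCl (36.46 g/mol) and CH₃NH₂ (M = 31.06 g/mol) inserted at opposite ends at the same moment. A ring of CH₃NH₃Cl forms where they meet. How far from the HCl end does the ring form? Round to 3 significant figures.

343 mm

Distances travelled in equal time are proportional to diffusion rates, so d_HCl/d_CH₃NH₂ = √(M_CH₃NH₂/M_HCl) = √(31.06/36.46) = 0.9230.
With d_HCl + d_CH₃NH₂ = 714 mm, d_CH₃NH₂ = 714/(1 + 0.9230) = 371.3 mm.
d_HCl = 714 − 371.3 = 343 mm.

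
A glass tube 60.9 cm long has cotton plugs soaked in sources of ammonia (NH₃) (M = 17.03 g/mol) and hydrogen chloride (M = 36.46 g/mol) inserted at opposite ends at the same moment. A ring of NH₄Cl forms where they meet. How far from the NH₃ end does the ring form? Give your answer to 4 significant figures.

36.18 cm

The fronts meet when d_NH₃ + d_HCl = L with d_NH₃/d_HCl = √(M_HCl/M_NH₃) (Graham's law). Here √(M_HCl/M_NH₃) = √(36.46/17.03) = 1.463.
With d_NH₃ + d_HCl = 60.9 cm, d_HCl = 60.9/(1 + 1.463) = 24.72 cm.
d_NH₃ = 60.9 − 24.72 = 36.18 cm.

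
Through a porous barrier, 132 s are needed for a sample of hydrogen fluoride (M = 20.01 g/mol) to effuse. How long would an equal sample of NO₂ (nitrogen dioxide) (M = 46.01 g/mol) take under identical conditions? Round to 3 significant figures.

Using Graham's law: t_NO₂/t_HF = √(M_NO₂/M_HF) = √(46.01/20.01) = √2.299 = 1.516.
So the time for NO₂ is 132 × 1.516 = 200 s.

200 s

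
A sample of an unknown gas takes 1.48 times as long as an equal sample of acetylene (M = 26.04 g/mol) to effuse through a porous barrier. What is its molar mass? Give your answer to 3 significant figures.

From Graham's law, t_X/t_C₂H₂ = √(M_X/M_C₂H₂).
1.48 = √(M_X/26.04)
M_X = 26.04 × 1.48² = 26.04 × 2.190 = 57.0 g/mol

57.0 g/mol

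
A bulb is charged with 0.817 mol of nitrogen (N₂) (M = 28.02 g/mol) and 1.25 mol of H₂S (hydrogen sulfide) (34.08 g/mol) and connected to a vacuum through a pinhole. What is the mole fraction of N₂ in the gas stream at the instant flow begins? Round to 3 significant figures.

0.419

The effusion rate of species i is ∝ p_i/√M_i ∝ n_i/√M_i.
Mole fraction of N₂ in the effusate = (n_N₂/√M_N₂) / (n_N₂/√M_N₂ + n_H₂S/√M_H₂S)
= (0.817/√28.02) / (0.817/√28.02 + 1.25/√34.08) = 0.1543/(0.1543 + 0.2141) = 0.419.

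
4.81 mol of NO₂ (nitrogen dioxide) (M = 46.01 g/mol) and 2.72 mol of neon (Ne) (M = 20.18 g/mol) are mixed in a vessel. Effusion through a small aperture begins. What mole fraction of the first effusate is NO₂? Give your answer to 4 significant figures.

0.5394

Effusion rate of each component ∝ n_i/√M_i (partial pressure × 1/√M).
Mole fraction of NO₂ in the effusate = (n_NO₂/√M_NO₂) / (n_NO₂/√M_NO₂ + n_Ne/√M_Ne)
= (4.81/√46.01) / (4.81/√46.01 + 2.72/√20.18) = 0.7091/(0.7091 + 0.6055) = 0.5394.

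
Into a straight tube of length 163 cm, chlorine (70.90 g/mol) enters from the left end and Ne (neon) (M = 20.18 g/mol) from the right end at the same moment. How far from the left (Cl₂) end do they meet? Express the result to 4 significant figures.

56.71 cm

The fronts meet when d_Cl₂ + d_Ne = L with d_Cl₂/d_Ne = √(M_Ne/M_Cl₂) (Graham's law). Here √(M_Ne/M_Cl₂) = √(20.18/70.90) = 0.5335.
With d_Cl₂ + d_Ne = 163 cm, d_Ne = 163/(1 + 0.5335) = 106.3 cm.
d_Cl₂ = 163 − 106.3 = 56.71 cm.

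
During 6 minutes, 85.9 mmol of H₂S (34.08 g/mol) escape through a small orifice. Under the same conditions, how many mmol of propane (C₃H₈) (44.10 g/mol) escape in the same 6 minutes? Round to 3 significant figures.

75.5 mmol

From Graham's law, rate_C₃H₈/rate_H₂S = √(M_H₂S/M_C₃H₈) = √(34.08/44.10) = √0.7728 = 0.8791.
So the amount for C₃H₈ is 85.9 × 0.8791 = 75.5 mmol.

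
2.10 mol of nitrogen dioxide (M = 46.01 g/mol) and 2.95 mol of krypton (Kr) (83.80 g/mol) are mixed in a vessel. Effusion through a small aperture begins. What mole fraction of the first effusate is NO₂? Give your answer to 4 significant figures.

0.4900

The effusion rate of species i is ∝ p_i/√M_i ∝ n_i/√M_i.
Mole fraction of NO₂ in the effusate = (n_NO₂/√M_NO₂) / (n_NO₂/√M_NO₂ + n_Kr/√M_Kr)
= (2.10/√46.01) / (2.10/√46.01 + 2.95/√83.80) = 0.3096/(0.3096 + 0.3223) = 0.4900.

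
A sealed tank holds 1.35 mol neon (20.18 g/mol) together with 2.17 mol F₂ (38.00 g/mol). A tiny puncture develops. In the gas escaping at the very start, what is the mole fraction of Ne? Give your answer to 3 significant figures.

Rate_i ∝ x_i/√M_i (Graham's law weighted by mole fraction), so the effusate composition follows n_i/√M_i.
So x_Ne in the escaping gas = (n_Ne/√M_Ne) / Σ(n_i/√M_i)
= (1.35/√20.18) / (1.35/√20.18 + 2.17/√38.00) = 0.3005/(0.3005 + 0.3520) = 0.461.

0.461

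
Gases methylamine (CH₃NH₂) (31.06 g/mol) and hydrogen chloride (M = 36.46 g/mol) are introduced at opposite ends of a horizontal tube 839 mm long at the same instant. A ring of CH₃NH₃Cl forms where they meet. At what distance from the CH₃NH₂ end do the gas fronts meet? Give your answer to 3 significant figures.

436 mm

The fronts meet when d_CH₃NH₂ + d_HCl = L with d_CH₃NH₂/d_HCl = √(M_HCl/M_CH₃NH₂) (Graham's law). Here √(M_HCl/M_CH₃NH₂) = √(36.46/31.06) = 1.083.
With d_CH₃NH₂ + d_HCl = 839 mm, d_HCl = 839/(1 + 1.083) = 402.7 mm.
d_CH₃NH₂ = 839 − 402.7 = 436 mm.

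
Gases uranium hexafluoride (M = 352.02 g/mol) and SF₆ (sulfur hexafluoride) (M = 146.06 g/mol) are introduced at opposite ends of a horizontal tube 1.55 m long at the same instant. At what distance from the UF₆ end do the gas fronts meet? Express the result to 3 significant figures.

The fronts meet when d_UF₆ + d_SF₆ = L with d_UF₆/d_SF₆ = √(M_SF₆/M_UF₆) (Graham's law). Here √(M_SF₆/M_UF₆) = √(146.06/352.02) = 0.6441.
With d_UF₆ + d_SF₆ = 1.55 m, d_SF₆ = 1.55/(1 + 0.6441) = 0.9427 m.
d_UF₆ = 1.55 − 0.9427 = 0.607 m.

0.607 m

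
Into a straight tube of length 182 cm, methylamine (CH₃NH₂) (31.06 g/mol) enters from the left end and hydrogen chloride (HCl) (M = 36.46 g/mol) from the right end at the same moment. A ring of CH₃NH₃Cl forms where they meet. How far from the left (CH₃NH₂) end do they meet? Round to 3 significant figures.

94.6 cm

Distances travelled in equal time are proportional to diffusion rates, so d_CH₃NH₂/d_HCl = √(M_HCl/M_CH₃NH₂) = √(36.46/31.06) = 1.083.
With d_CH₃NH₂ + d_HCl = 182 cm, d_HCl = 182/(1 + 1.083) = 87.36 cm.
d_CH₃NH₂ = 182 − 87.36 = 94.6 cm.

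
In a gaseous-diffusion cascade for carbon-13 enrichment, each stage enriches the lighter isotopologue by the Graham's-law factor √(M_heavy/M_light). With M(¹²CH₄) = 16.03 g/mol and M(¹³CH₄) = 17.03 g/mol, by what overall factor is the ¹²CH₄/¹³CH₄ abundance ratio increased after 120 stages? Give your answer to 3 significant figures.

The single-stage factor is √(M_heavy/M_light), so 120 stages give [√(17.03/16.03)]^120 = (17.03/16.03)^(120/2).
= 1.06238^60 = 37.7.

37.7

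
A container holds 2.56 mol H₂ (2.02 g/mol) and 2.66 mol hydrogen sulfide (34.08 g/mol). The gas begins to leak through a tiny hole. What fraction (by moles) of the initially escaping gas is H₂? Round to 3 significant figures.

The effusion rate of species i is ∝ p_i/√M_i ∝ n_i/√M_i.
So x_H₂ in the escaping gas = (n_H₂/√M_H₂) / Σ(n_i/√M_i)
= (2.56/√2.02) / (2.56/√2.02 + 2.66/√34.08) = 1.801/(1.801 + 0.4557) = 0.798.

0.798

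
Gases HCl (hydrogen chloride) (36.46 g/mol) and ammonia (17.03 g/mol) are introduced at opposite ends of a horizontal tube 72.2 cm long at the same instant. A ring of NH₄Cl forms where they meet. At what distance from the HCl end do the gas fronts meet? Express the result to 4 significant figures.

29.31 cm

In equal time, each gas travels a distance ∝ its rate ∝ 1/√M, so d_HCl/d_NH₃ = √(M_NH₃/M_HCl) = √(17.03/36.46) = 0.6834.
With d_HCl + d_NH₃ = 72.2 cm, d_NH₃ = 72.2/(1 + 0.6834) = 42.89 cm.
d_HCl = 72.2 − 42.89 = 29.31 cm.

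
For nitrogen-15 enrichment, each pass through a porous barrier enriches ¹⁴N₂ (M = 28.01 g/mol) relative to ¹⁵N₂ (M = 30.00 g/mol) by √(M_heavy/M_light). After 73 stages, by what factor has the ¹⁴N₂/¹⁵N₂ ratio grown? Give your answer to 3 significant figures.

12.2

The single-stage factor is √(M_heavy/M_light), so 73 stages give [√(30.00/28.01)]^73 = (30.00/28.01)^(73/2).
= 1.07105^(73/2) = 12.2.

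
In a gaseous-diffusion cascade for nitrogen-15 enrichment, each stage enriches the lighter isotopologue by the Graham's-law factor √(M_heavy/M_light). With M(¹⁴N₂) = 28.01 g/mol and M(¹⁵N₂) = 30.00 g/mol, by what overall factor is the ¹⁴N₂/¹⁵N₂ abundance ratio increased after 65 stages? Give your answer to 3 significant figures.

9.31

The single-stage factor is √(M_heavy/M_light), so 65 stages give [√(30.00/28.01)]^65 = (30.00/28.01)^(65/2).
= 1.07105^(65/2) = 9.31.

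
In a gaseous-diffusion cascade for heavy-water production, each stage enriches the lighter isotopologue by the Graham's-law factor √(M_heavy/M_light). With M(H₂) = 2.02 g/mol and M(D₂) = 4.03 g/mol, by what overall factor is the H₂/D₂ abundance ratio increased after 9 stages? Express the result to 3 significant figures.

After 9 stages the ratio has grown by (√(4.03/2.02))^9 = (4.03/2.02)^(9/2).
= 1.99505^(9/2) = 22.4.

22.4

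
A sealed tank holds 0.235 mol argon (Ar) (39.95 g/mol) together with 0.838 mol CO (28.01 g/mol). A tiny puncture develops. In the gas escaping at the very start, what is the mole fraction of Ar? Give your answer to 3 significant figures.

Rate_i ∝ x_i/√M_i (Graham's law weighted by mole fraction), so the effusate composition follows n_i/√M_i.
x_Ar(eff) = (n_Ar/√M_Ar) / (n_Ar/√M_Ar + n_CO/√M_CO)
= (0.235/√39.95) / (0.235/√39.95 + 0.838/√28.01) = 0.03718/(0.03718 + 0.1583) = 0.190.

0.190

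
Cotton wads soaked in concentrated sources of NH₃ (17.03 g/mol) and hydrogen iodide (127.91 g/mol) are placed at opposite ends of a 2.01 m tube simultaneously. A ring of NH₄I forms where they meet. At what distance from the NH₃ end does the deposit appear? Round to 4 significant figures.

The fronts meet when d_NH₃ + d_HI = L with d_NH₃/d_HI = √(M_HI/M_NH₃) (Graham's law). Here √(M_HI/M_NH₃) = √(127.91/17.03) = 2.741.
With d_NH₃ + d_HI = 2.01 m, d_HI = 2.01/(1 + 2.741) = 0.5373 m.
d_NH₃ = 2.01 − 0.5373 = 1.473 m.

1.473 m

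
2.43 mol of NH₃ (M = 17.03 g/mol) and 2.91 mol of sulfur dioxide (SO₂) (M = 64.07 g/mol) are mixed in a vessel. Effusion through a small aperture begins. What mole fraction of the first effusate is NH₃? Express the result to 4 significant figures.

Effusion rate of each component ∝ n_i/√M_i (partial pressure × 1/√M).
x_NH₃(eff) = (n_NH₃/√M_NH₃) / (n_NH₃/√M_NH₃ + n_SO₂/√M_SO₂)
= (2.43/√17.03) / (2.43/√17.03 + 2.91/√64.07) = 0.5888/(0.5888 + 0.3636) = 0.6183.

0.6183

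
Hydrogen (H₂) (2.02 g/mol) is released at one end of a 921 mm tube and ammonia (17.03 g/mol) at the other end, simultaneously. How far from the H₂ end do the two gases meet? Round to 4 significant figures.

685.1 mm

Distances travelled in equal time are proportional to diffusion rates, so d_H₂/d_NH₃ = √(M_NH₃/M_H₂) = √(17.03/2.02) = 2.904.
With d_H₂ + d_NH₃ = 921 mm, d_NH₃ = 921/(1 + 2.904) = 235.9 mm.
d_H₂ = 921 − 235.9 = 685.1 mm.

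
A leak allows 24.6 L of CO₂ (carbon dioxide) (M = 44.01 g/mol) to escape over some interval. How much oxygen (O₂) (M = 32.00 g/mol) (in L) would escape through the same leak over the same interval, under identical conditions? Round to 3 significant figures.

28.8 L

From Graham's law, rate_O₂/rate_CO₂ = √(M_CO₂/M_O₂) = √(44.01/32.00) = √1.375 = 1.173.
So the volume for O₂ is 24.6 × 1.173 = 28.8 L.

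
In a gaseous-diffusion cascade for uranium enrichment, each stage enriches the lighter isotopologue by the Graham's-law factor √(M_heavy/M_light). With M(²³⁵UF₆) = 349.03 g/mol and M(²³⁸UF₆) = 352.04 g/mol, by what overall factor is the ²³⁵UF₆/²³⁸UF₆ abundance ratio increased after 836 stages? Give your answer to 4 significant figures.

36.21

The single-stage factor is √(M_heavy/M_light), so 836 stages give [√(352.04/349.03)]^836 = (352.04/349.03)^(836/2).
= 1.00862^418 = 36.21.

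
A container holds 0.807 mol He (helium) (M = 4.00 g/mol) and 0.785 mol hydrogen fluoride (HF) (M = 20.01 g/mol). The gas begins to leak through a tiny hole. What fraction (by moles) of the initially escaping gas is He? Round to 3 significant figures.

0.697

Effusion rate of each component ∝ n_i/√M_i (partial pressure × 1/√M).
x_He(eff) = (n_He/√M_He) / (n_He/√M_He + n_HF/√M_HF)
= (0.807/√4.00) / (0.807/√4.00 + 0.785/√20.01) = 0.4035/(0.4035 + 0.1755) = 0.697.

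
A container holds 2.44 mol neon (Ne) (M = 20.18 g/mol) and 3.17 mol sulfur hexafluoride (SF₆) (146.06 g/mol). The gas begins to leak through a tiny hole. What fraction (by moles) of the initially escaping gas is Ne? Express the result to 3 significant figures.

0.674

Each component's effusion rate ∝ (its partial pressure)·(1/√M) ∝ n_i/√M_i.
So x_Ne in the escaping gas = (n_Ne/√M_Ne) / Σ(n_i/√M_i)
= (2.44/√20.18) / (2.44/√20.18 + 3.17/√146.06) = 0.5432/(0.5432 + 0.2623) = 0.674.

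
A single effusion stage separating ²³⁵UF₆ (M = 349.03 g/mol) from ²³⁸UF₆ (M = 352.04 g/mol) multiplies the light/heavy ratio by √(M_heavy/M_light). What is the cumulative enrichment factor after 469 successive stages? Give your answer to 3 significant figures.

The single-stage factor is √(M_heavy/M_light), so 469 stages give [√(352.04/349.03)]^469 = (352.04/349.03)^(469/2).
= 1.00862^(469/2) = 7.49.

7.49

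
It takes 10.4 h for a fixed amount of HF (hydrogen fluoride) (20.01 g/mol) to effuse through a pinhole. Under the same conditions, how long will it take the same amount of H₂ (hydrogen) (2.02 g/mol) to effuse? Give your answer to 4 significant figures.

Since effusion rate ∝ 1/√M, t_H₂/t_HF = √(M_H₂/M_HF) = √(2.02/20.01) = √0.1009 = 0.3177.
So the time for H₂ is 10.4 × 0.3177 = 3.304 h.

3.304 h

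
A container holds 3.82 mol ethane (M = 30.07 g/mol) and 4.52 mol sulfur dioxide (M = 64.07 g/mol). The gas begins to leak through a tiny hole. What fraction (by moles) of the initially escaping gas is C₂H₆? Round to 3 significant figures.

Effusion rate of each component ∝ n_i/√M_i (partial pressure × 1/√M).
x_C₂H₆(eff) = (n_C₂H₆/√M_C₂H₆) / (n_C₂H₆/√M_C₂H₆ + n_SO₂/√M_SO₂)
= (3.82/√30.07) / (3.82/√30.07 + 4.52/√64.07) = 0.6966/(0.6966 + 0.5647) = 0.552.

0.552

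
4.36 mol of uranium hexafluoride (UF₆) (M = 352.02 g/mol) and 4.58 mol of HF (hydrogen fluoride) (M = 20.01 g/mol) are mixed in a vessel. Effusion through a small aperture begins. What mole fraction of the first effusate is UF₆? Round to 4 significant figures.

0.1850

Effusion rate of each component ∝ n_i/√M_i (partial pressure × 1/√M).
So x_UF₆ in the escaping gas = (n_UF₆/√M_UF₆) / Σ(n_i/√M_i)
= (4.36/√352.02) / (4.36/√352.02 + 4.58/√20.01) = 0.2324/(0.2324 + 1.024) = 0.1850.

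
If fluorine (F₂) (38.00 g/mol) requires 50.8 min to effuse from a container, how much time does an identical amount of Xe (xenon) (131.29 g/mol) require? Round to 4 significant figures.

94.43 min

Graham's law gives t_Xe/t_F₂ = √(M_Xe/M_F₂) = √(131.29/38.00) = √3.455 = 1.859.
So the time for Xe is 50.8 × 1.859 = 94.43 min.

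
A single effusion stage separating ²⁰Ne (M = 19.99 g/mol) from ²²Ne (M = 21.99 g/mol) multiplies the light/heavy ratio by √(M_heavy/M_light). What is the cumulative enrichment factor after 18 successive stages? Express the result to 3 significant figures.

The single-stage factor is √(M_heavy/M_light), so 18 stages give [√(21.99/19.99)]^18 = (21.99/19.99)^(18/2).
= 1.10005^9 = 2.36.

2.36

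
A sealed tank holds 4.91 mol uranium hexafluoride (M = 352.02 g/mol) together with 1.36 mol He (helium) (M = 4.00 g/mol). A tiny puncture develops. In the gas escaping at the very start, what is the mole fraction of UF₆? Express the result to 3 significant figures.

0.278

Effusion rate of each component ∝ n_i/√M_i (partial pressure × 1/√M).
So x_UF₆ in the escaping gas = (n_UF₆/√M_UF₆) / Σ(n_i/√M_i)
= (4.91/√352.02) / (4.91/√352.02 + 1.36/√4.00) = 0.2617/(0.2617 + 0.6800) = 0.278.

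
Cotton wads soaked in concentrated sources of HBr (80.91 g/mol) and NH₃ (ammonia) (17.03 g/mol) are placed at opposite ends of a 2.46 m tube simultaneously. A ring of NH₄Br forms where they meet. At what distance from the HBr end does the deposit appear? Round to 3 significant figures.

Distances travelled in equal time are proportional to diffusion rates, so d_HBr/d_NH₃ = √(M_NH₃/M_HBr) = √(17.03/80.91) = 0.4588.
With d_HBr + d_NH₃ = 2.46 m, d_NH₃ = 2.46/(1 + 0.4588) = 1.686 m.
d_HBr = 2.46 − 1.686 = 0.774 m.

0.774 m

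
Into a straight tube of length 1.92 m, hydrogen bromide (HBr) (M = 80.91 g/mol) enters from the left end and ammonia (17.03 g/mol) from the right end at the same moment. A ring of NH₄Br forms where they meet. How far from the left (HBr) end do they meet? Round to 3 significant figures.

0.604 m

Distances travelled in equal time are proportional to diffusion rates, so d_HBr/d_NH₃ = √(M_NH₃/M_HBr) = √(17.03/80.91) = 0.4588.
With d_HBr + d_NH₃ = 1.92 m, d_NH₃ = 1.92/(1 + 0.4588) = 1.316 m.
d_HBr = 1.92 − 1.316 = 0.604 m.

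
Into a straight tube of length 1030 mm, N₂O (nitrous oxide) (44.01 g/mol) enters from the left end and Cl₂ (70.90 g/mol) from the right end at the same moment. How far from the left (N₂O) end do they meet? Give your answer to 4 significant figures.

576.1 mm

The fronts meet when d_N₂O + d_Cl₂ = L with d_N₂O/d_Cl₂ = √(M_Cl₂/M_N₂O) (Graham's law). Here √(M_Cl₂/M_N₂O) = √(70.90/44.01) = 1.269.
With d_N₂O + d_Cl₂ = 1030 mm, d_Cl₂ = 1030/(1 + 1.269) = 453.9 mm.
d_N₂O = 1030 − 453.9 = 576.1 mm.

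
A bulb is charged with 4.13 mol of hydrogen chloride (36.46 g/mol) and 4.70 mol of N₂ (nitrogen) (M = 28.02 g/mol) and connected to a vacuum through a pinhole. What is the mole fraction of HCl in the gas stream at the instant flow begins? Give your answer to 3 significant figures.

0.435

Each component's effusion rate ∝ (its partial pressure)·(1/√M) ∝ n_i/√M_i.
Mole fraction of HCl in the effusate = (n_HCl/√M_HCl) / (n_HCl/√M_HCl + n_N₂/√M_N₂)
= (4.13/√36.46) / (4.13/√36.46 + 4.70/√28.02) = 0.6840/(0.6840 + 0.8879) = 0.435.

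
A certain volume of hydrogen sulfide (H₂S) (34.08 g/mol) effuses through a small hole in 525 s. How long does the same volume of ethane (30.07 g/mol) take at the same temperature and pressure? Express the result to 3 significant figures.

From Graham's law, t_C₂H₆/t_H₂S = √(M_C₂H₆/M_H₂S) = √(30.07/34.08) = √0.8823 = 0.9393.
So the time for C₂H₆ is 525 × 0.9393 = 493 s.

493 s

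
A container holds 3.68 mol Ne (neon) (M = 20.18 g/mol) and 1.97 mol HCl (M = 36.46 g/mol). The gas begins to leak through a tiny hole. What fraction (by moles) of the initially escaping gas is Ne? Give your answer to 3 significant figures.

Effusion rate of each component ∝ n_i/√M_i (partial pressure × 1/√M).
So x_Ne in the escaping gas = (n_Ne/√M_Ne) / Σ(n_i/√M_i)
= (3.68/√20.18) / (3.68/√20.18 + 1.97/√36.46) = 0.8192/(0.8192 + 0.3263) = 0.715.

0.715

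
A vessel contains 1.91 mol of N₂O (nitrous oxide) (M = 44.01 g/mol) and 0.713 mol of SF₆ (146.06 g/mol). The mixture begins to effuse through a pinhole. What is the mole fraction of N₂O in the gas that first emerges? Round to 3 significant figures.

The effusion rate of species i is ∝ p_i/√M_i ∝ n_i/√M_i.
Mole fraction of N₂O in the effusate = (n_N₂O/√M_N₂O) / (n_N₂O/√M_N₂O + n_SF₆/√M_SF₆)
= (1.91/√44.01) / (1.91/√44.01 + 0.713/√146.06) = 0.2879/(0.2879 + 0.05900) = 0.830.

0.830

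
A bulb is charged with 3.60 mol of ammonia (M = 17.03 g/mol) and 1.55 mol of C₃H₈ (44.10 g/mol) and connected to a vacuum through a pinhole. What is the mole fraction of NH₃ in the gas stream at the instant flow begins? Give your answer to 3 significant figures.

Effusion rate of each component ∝ n_i/√M_i (partial pressure × 1/√M).
So x_NH₃ in the escaping gas = (n_NH₃/√M_NH₃) / Σ(n_i/√M_i)
= (3.60/√17.03) / (3.60/√17.03 + 1.55/√44.10) = 0.8724/(0.8724 + 0.2334) = 0.789.

0.789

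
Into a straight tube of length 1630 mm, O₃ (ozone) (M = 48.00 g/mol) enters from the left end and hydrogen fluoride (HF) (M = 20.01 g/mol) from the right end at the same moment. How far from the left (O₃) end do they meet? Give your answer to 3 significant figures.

640 mm

Graham's law gives d_O₃/d_HF = rate_O₃/rate_HF = √(M_HF/M_O₃) = √(20.01/48.00) = 0.6457.
With d_O₃ + d_HF = 1630 mm, d_HF = 1630/(1 + 0.6457) = 990.5 mm.
d_O₃ = 1630 − 990.5 = 640 mm.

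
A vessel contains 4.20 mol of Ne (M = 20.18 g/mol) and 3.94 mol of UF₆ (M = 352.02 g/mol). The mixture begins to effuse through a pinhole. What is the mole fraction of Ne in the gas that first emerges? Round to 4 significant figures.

0.8166

Rate_i ∝ x_i/√M_i (Graham's law weighted by mole fraction), so the effusate composition follows n_i/√M_i.
x_Ne(eff) = (n_Ne/√M_Ne) / (n_Ne/√M_Ne + n_UF₆/√M_UF₆)
= (4.20/√20.18) / (4.20/√20.18 + 3.94/√352.02) = 0.9350/(0.9350 + 0.2100) = 0.8166.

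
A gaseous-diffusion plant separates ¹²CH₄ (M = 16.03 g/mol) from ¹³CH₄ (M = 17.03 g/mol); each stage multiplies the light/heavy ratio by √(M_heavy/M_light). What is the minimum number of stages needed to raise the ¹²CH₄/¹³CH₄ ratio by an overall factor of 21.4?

102

With α = √(17.03/16.03) per stage, ln α = ½ ln(1.06238) = 0.03026.
Need α^N ≥ 21.4 ⇒ N ≥ ln(21.4) / ln α = 3.063 / 0.03026 = 101.24.
Rounding up, N = 102 stages.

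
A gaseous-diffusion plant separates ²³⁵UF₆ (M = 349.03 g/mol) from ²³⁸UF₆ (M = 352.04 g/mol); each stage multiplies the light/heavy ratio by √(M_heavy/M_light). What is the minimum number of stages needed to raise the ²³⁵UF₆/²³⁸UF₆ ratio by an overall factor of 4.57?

Per stage α = (352.04/349.03)^(1/2) = 1.00862^0.5, giving ln α = 0.004293.
Need α^N ≥ 4.57 ⇒ N ≥ ln(4.57) / ln α = 1.520 / 0.004293 = 353.91.
Minimum whole number of stages: N = 354.

354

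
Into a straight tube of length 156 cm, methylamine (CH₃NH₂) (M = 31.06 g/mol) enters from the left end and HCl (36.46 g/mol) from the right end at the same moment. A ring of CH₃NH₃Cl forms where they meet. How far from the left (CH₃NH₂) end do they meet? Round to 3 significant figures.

81.1 cm

Graham's law gives d_CH₃NH₂/d_HCl = rate_CH₃NH₂/rate_HCl = √(M_HCl/M_CH₃NH₂) = √(36.46/31.06) = 1.083.
With d_CH₃NH₂ + d_HCl = 156 cm, d_HCl = 156/(1 + 1.083) = 74.88 cm.
d_CH₃NH₂ = 156 − 74.88 = 81.1 cm.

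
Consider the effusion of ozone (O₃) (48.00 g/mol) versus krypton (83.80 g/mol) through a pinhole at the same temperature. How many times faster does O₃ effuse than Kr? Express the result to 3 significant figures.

1.32

By Graham's law, rate_O₃/rate_Kr = √(M_Kr/M_O₃) = √(83.80/48.00) = √1.746 = 1.32.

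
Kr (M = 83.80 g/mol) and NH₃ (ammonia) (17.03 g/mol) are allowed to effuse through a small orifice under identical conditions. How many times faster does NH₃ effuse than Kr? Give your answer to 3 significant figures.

Graham's law gives rate_NH₃/rate_Kr = √(M_Kr/M_NH₃) = √(83.80/17.03) = √4.921 = 2.22.

2.22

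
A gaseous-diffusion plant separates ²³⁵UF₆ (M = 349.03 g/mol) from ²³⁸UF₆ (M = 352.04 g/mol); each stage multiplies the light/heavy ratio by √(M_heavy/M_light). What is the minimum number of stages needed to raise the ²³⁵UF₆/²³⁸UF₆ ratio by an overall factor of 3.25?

With α = √(352.04/349.03) per stage, ln α = ½ ln(1.00862) = 0.004293.
Need α^N ≥ 3.25 ⇒ N ≥ ln(3.25) / ln α = 1.179 / 0.004293 = 274.52.
Rounding up, N = 275 stages.

275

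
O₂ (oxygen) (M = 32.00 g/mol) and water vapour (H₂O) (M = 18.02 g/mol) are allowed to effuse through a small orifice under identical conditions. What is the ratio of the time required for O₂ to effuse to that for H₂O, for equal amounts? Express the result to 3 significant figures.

From Graham's law, t_O₂/t_H₂O = √(M_O₂/M_H₂O) = √(32.00/18.02) = √1.776 = 1.33.

1.33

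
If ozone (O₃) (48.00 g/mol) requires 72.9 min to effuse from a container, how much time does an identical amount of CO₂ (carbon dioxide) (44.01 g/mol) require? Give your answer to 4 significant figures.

Using Graham's law: t_CO₂/t_O₃ = √(M_CO₂/M_O₃) = √(44.01/48.00) = √0.9169 = 0.9575.
So the time for CO₂ is 72.9 × 0.9575 = 69.80 min.

69.80 min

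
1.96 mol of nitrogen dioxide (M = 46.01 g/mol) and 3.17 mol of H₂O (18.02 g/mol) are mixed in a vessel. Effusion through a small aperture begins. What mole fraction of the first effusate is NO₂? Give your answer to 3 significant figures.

0.279

Rate_i ∝ x_i/√M_i (Graham's law weighted by mole fraction), so the effusate composition follows n_i/√M_i.
So x_NO₂ in the escaping gas = (n_NO₂/√M_NO₂) / Σ(n_i/√M_i)
= (1.96/√46.01) / (1.96/√46.01 + 3.17/√18.02) = 0.2890/(0.2890 + 0.7468) = 0.279.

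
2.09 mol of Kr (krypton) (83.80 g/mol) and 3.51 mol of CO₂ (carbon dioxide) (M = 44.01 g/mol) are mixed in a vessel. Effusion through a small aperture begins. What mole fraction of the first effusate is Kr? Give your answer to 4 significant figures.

0.3014

Each component's effusion rate ∝ (its partial pressure)·(1/√M) ∝ n_i/√M_i.
Mole fraction of Kr in the effusate = (n_Kr/√M_Kr) / (n_Kr/√M_Kr + n_CO₂/√M_CO₂)
= (2.09/√83.80) / (2.09/√83.80 + 3.51/√44.01) = 0.2283/(0.2283 + 0.5291) = 0.3014.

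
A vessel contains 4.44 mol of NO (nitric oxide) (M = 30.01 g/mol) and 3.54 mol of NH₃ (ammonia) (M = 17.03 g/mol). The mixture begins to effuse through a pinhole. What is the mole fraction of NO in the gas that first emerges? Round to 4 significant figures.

0.4858

The effusion rate of species i is ∝ p_i/√M_i ∝ n_i/√M_i.
Mole fraction of NO in the effusate = (n_NO/√M_NO) / (n_NO/√M_NO + n_NH₃/√M_NH₃)
= (4.44/√30.01) / (4.44/√30.01 + 3.54/√17.03) = 0.8105/(0.8105 + 0.8578) = 0.4858.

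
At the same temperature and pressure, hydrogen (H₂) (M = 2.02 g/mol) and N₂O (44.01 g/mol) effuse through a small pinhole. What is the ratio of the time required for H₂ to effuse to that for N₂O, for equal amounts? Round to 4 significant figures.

Using Graham's law: t_H₂/t_N₂O = √(M_H₂/M_N₂O) = √(2.02/44.01) = √0.04590 = 0.2142.

0.2142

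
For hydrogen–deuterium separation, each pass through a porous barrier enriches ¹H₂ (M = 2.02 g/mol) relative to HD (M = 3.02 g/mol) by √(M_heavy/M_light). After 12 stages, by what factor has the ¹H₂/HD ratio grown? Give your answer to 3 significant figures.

Each stage multiplies the ratio by α = √(3.02/2.02), so after 12 stages the overall factor is α^12 = (3.02/2.02)^(12/2).
= 1.49505^6 = 11.2.

11.2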